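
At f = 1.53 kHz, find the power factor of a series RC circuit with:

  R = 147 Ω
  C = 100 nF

Step 1 — Angular frequency: ω = 2π·f = 2π·1530 = 9613 rad/s.
Step 2 — Component impedances:
  R: Z = R = 147 Ω
  C: Z = 1/(jωC) = -j/(ω·C) = 0 - j1040 Ω
Step 3 — Series combination: Z_total = R + C = 147 - j1040 Ω = 1051∠-82.0° Ω.
Step 4 — Power factor: PF = cos(φ) = Re(Z)/|Z| = 147/1051 = 0.1399.
Step 5 — Type: Im(Z) = -1040 ⇒ leading (phase φ = -82.0°).

PF = 0.1399 (leading, φ = -82.0°)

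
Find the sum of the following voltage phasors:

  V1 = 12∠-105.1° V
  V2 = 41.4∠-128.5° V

Step 1 — Convert each phasor to rectangular form:
  V1 = 12·(cos(-105.1°) + j·sin(-105.1°)) = -3.126 - j11.59 V
  V2 = 41.4·(cos(-128.5°) + j·sin(-128.5°)) = -25.77 - j32.4 V
Step 2 — Sum components: V_total = -28.9 - j43.99 V.
Step 3 — Convert to polar: |V_total| = 52.63 V, ∠V_total = -123.3°.

V_total = 52.63∠-123.3° V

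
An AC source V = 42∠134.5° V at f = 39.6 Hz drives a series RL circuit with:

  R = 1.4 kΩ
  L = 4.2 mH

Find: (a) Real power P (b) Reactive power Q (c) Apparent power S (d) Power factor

Step 1 — Angular frequency: ω = 2π·f = 2π·39.6 = 248.8 rad/s.
Step 2 — Component impedances:
  R: Z = R = 1400 Ω
  L: Z = jωL = j·248.8·0.0042 = 0 + j1.045 Ω
Step 3 — Series combination: Z_total = R + L = 1400 + j1.045 Ω = 1400∠0.0° Ω.
Step 4 — Source phasor: V = 42∠134.5° V = -29.44 + j29.96 V.
Step 5 — Current: I = V / Z = -0.02101 + j0.02141 A = 0.03∠134.5° A.
Step 6 — Complex power: S = V·I* = 1.26 + j0.0009405 VA.
Step 7 — Real power: P = Re(S) = 1.26 W.
Step 8 — Reactive power: Q = Im(S) = 0.0009405 VAR.
Step 9 — Apparent power: |S| = 1.26 VA.
Step 10 — Power factor: PF = P/|S| = 1 (lagging).

(a) P = 1.26 W  (b) Q = 0.0009405 VAR  (c) S = 1.26 VA  (d) PF = 1 (lagging)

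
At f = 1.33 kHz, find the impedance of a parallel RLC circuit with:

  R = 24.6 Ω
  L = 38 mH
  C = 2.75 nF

Step 1 — Angular frequency: ω = 2π·f = 2π·1330 = 8357 rad/s.
Step 2 — Component impedances:
  R: Z = R = 24.6 Ω
  L: Z = jωL = j·8357·0.038 = 0 + j317.6 Ω
  C: Z = 1/(jωC) = -j/(ω·C) = 0 - j4.351e+04 Ω
Step 3 — Parallel combination: 1/Z_total = 1/R + 1/L + 1/C; Z_total = 24.46 + j1.881 Ω = 24.53∠4.4° Ω.

Z = 24.46 + j1.881 Ω = 24.53∠4.4° Ω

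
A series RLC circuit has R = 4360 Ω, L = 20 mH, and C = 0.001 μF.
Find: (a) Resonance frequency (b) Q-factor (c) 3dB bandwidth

Step 1 — Resonance condition Im(Z)=0 gives ω₀ = 1/√(LC).
Step 2 — ω₀ = 1/√(0.02·1e-09) = 2.236e+05 rad/s.
Step 3 — f₀ = ω₀/(2π) = 3.559e+04 Hz.
Step 4 — Series Q: Q = ω₀L/R = 2.236e+05·0.02/4360 = 1.026.
Step 5 — 3dB bandwidth: Δω = ω₀/Q = 2.18e+05 rad/s; BW = Δω/(2π) = 3.47e+04 Hz.

(a) f₀ = 3.559e+04 Hz  (b) Q = 1.026  (c) BW = 3.47e+04 Hz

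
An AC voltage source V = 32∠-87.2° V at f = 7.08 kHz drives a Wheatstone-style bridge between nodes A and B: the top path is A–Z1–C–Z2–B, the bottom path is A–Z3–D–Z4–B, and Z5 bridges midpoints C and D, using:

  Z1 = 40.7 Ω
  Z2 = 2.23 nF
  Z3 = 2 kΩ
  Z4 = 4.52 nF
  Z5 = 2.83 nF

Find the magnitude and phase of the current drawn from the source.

Step 1 — Angular frequency: ω = 2π·f = 2π·7080 = 4.448e+04 rad/s.
Step 2 — Component impedances:
  Z1: Z = R = 40.7 Ω
  Z2: Z = 1/(jωC) = -j/(ω·C) = 0 - j1.008e+04 Ω
  Z3: Z = R = 2000 Ω
  Z4: Z = 1/(jωC) = -j/(ω·C) = 0 - j4973 Ω
  Z5: Z = 1/(jωC) = -j/(ω·C) = 0 - j7943 Ω
Step 3 — Bridge requires nodal analysis (the Z5 bridge couples midpoints C and D, so the two paths cannot be reduced to a simple series/parallel combination). Setting node B to ground and injecting 1 A at node A, the 3-node admittance system at A, C, D solves to V_A = Z_AB = 786.3 - j3623 Ω = 3708∠-77.8° Ω.
Step 4 — Source phasor: V = 32∠-87.2° V = 1.563 - j31.96 V.
Step 5 — Ohm's law: I = V / Z_total = (1.563 - j31.96) / (786.3 - j3623) = 0.008514 - j0.001416 A.
Step 6 — Convert to polar: |I| = 0.008631 A, ∠I = -9.4°.

I = 0.008631∠-9.4° A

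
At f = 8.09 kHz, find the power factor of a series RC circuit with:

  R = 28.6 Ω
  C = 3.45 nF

Step 1 — Angular frequency: ω = 2π·f = 2π·8090 = 5.083e+04 rad/s.
Step 2 — Component impedances:
  R: Z = R = 28.6 Ω
  C: Z = 1/(jωC) = -j/(ω·C) = 0 - j5702 Ω
Step 3 — Series combination: Z_total = R + C = 28.6 - j5702 Ω = 5702∠-89.7° Ω.
Step 4 — Power factor: PF = cos(φ) = Re(Z)/|Z| = 28.6/5702.4 = 0.005015.
Step 5 — Type: Im(Z) = -5702 ⇒ leading (phase φ = -89.7°).

PF = 0.005015 (leading, φ = -89.7°)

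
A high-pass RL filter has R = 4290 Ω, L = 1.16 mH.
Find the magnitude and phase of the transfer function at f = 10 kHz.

Step 1 — Angular frequency: ω = 2π·1e+04 = 6.283e+04 rad/s.
Step 2 — Transfer function: H(jω) = jωL/(R + jωL).
Step 3 — Numerator jωL = j·72.88; denominator R + jωL = 4290 + j72.88.
Step 4 — H = 0.0002886 + j0.01698.
Step 5 — Magnitude: |H| = 0.01699 (-35.4 dB); phase: φ = 89.0°.

|H| = 0.01699 (-35.4 dB), φ = 89.0°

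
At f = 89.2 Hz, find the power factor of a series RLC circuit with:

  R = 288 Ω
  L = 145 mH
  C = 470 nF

Step 1 — Angular frequency: ω = 2π·f = 2π·89.2 = 560.5 rad/s.
Step 2 — Component impedances:
  R: Z = R = 288 Ω
  L: Z = jωL = j·560.5·0.145 = 0 + j81.27 Ω
  C: Z = 1/(jωC) = -j/(ω·C) = 0 - j3796 Ω
Step 3 — Series combination: Z_total = R + L + C = 288 - j3715 Ω = 3726∠-85.6° Ω.
Step 4 — Power factor: PF = cos(φ) = Re(Z)/|Z| = 288/3726 = 0.07729.
Step 5 — Type: Im(Z) = -3715 ⇒ leading (phase φ = -85.6°).

PF = 0.07729 (leading, φ = -85.6°)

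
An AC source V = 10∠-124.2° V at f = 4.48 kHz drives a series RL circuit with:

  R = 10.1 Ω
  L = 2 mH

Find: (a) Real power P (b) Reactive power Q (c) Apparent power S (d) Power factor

Step 1 — Angular frequency: ω = 2π·f = 2π·4480 = 2.815e+04 rad/s.
Step 2 — Component impedances:
  R: Z = R = 10.1 Ω
  L: Z = jωL = j·2.815e+04·0.002 = 0 + j56.3 Ω
Step 3 — Series combination: Z_total = R + L = 10.1 + j56.3 Ω = 57.2∠79.8° Ω.
Step 4 — Source phasor: V = 10∠-124.2° V = -5.621 - j8.271 V.
Step 5 — Current: I = V / Z = -0.1597 + j0.07119 A = 0.1748∠156.0° A.
Step 6 — Complex power: S = V·I* = 0.3087 + j1.721 VA.
Step 7 — Real power: P = Re(S) = 0.3087 W.
Step 8 — Reactive power: Q = Im(S) = 1.721 VAR.
Step 9 — Apparent power: |S| = 1.748 VA.
Step 10 — Power factor: PF = P/|S| = 0.1766 (lagging).

(a) P = 0.3087 W  (b) Q = 1.721 VAR  (c) S = 1.748 VA  (d) PF = 0.1766 (lagging)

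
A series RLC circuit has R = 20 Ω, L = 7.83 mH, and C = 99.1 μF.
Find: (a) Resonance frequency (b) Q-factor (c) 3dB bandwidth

Step 1 — Resonance condition Im(Z)=0 gives ω₀ = 1/√(LC).
Step 2 — ω₀ = 1/√(0.00783·9.91e-05) = 1135 rad/s.
Step 3 — f₀ = ω₀/(2π) = 180.7 Hz.
Step 4 — Series Q: Q = ω₀L/R = 1135·0.00783/20 = 0.4444.
Step 5 — 3dB bandwidth: Δω = ω₀/Q = 2554 rad/s; BW = Δω/(2π) = 406.5 Hz.

(a) f₀ = 180.7 Hz  (b) Q = 0.4444  (c) BW = 406.5 Hz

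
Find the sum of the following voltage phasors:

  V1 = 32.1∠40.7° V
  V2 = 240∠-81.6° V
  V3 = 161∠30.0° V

Step 1 — Convert each phasor to rectangular form:
  V1 = 32.1·(cos(40.7°) + j·sin(40.7°)) = 24.34 + j20.93 V
  V2 = 240·(cos(-81.6°) + j·sin(-81.6°)) = 35.06 - j237.4 V
  V3 = 161·(cos(30.0°) + j·sin(30.0°)) = 139.4 + j80.5 V
Step 2 — Sum components: V_total = 198.8 - j136 V.
Step 3 — Convert to polar: |V_total| = 240.9 V, ∠V_total = -34.4°.

V_total = 240.9∠-34.4° V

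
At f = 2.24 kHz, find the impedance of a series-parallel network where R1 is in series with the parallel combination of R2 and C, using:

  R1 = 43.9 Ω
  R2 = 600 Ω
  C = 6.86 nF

Step 1 — Angular frequency: ω = 2π·f = 2π·2240 = 1.407e+04 rad/s.
Step 2 — Component impedances:
  R1: Z = R = 43.9 Ω
  R2: Z = R = 600 Ω
  C: Z = 1/(jωC) = -j/(ω·C) = 0 - j1.036e+04 Ω
Step 3 — Parallel branch: R2 || C = 1/(1/R2 + 1/C) = 598 - j34.64 Ω.
Step 4 — Series with R1: Z_total = R1 + (R2 || C) = 641.9 - j34.64 Ω = 642.8∠-3.1° Ω.

Z = 641.9 - j34.64 Ω = 642.8∠-3.1° Ω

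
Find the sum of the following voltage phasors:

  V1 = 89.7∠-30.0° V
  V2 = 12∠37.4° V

Step 1 — Convert each phasor to rectangular form:
  V1 = 89.7·(cos(-30.0°) + j·sin(-30.0°)) = 77.68 - j44.85 V
  V2 = 12·(cos(37.4°) + j·sin(37.4°)) = 9.533 + j7.289 V
Step 2 — Sum components: V_total = 87.22 - j37.56 V.
Step 3 — Convert to polar: |V_total| = 94.96 V, ∠V_total = -23.3°.

V_total = 94.96∠-23.3° V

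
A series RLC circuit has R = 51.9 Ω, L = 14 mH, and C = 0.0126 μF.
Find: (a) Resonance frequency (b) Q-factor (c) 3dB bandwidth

Step 1 — Resonance: ω₀ = 1/√(LC) = 1/√(0.014·1.26e-08) = 7.529e+04 rad/s.
Step 2 — f₀ = ω₀/(2π) = 1.198e+04 Hz.
Step 3 — Series Q: Q = ω₀L/R = 7.529e+04·0.014/51.9 = 20.31.
Step 4 — Bandwidth: Δω = ω₀/Q = 3707 rad/s; BW = Δω/(2π) = 590 Hz.

(a) f₀ = 1.198e+04 Hz  (b) Q = 20.31  (c) BW = 590 Hz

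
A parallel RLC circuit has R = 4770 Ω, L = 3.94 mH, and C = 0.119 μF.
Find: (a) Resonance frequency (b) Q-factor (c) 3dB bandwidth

Step 1 — Resonance: ω₀ = 1/√(LC) = 1/√(0.00394·1.19e-07) = 4.618e+04 rad/s.
Step 2 — f₀ = ω₀/(2π) = 7350 Hz.
Step 3 — Parallel Q: Q = R/(ω₀L) = 4770/(4.618e+04·0.00394) = 26.21.
Step 4 — Bandwidth: Δω = ω₀/Q = 1762 rad/s; BW = Δω/(2π) = 280.4 Hz.

(a) f₀ = 7350 Hz  (b) Q = 26.21  (c) BW = 280.4 Hz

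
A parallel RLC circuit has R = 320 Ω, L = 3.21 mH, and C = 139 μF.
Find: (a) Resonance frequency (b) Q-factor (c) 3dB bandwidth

Step 1 — Resonance: ω₀ = 1/√(LC) = 1/√(0.00321·0.000139) = 1497 rad/s.
Step 2 — f₀ = ω₀/(2π) = 238.3 Hz.
Step 3 — Parallel Q: Q = R/(ω₀L) = 320/(1497·0.00321) = 66.59.
Step 4 — Bandwidth: Δω = ω₀/Q = 22.48 rad/s; BW = Δω/(2π) = 3.578 Hz.

(a) f₀ = 238.3 Hz  (b) Q = 66.59  (c) BW = 3.578 Hz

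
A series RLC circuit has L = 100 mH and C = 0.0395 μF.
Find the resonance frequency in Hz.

Step 1 — Resonance condition Im(Z)=0 gives ω₀ = 1/√(LC).
Step 2 — ω₀ = 1/√(0.1·3.95e-08) = 1.591e+04 rad/s.
Step 3 — f₀ = ω₀/(2π) = 2532 Hz.

f₀ = 2532 Hz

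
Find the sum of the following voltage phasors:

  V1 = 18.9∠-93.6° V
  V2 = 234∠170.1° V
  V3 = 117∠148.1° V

Step 1 — Convert each phasor to rectangular form:
  V1 = 18.9·(cos(-93.6°) + j·sin(-93.6°)) = -1.187 - j18.86 V
  V2 = 234·(cos(170.1°) + j·sin(170.1°)) = -230.5 + j40.23 V
  V3 = 117·(cos(148.1°) + j·sin(148.1°)) = -99.33 + j61.83 V
Step 2 — Sum components: V_total = -331 + j83.2 V.
Step 3 — Convert to polar: |V_total| = 341.3 V, ∠V_total = 165.9°.

V_total = 341.3∠165.9° V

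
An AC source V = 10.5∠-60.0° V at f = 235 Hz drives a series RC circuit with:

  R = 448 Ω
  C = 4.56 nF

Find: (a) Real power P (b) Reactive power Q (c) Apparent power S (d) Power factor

Step 1 — Angular frequency: ω = 2π·f = 2π·235 = 1477 rad/s.
Step 2 — Component impedances:
  R: Z = R = 448 Ω
  C: Z = 1/(jωC) = -j/(ω·C) = 0 - j1.485e+05 Ω
Step 3 — Series combination: Z_total = R + C = 448 - j1.485e+05 Ω = 1.485e+05∠-89.8° Ω.
Step 4 — Source phasor: V = 10.5∠-60.0° V = 5.25 - j9.093 V.
Step 5 — Current: I = V / Z = 6.133e-05 + j3.516e-05 A = 7.07e-05∠29.8° A.
Step 6 — Complex power: S = V·I* = 2.239e-06 - j0.0007423 VA.
Step 7 — Real power: P = Re(S) = 2.239e-06 W.
Step 8 — Reactive power: Q = Im(S) = -0.0007423 VAR.
Step 9 — Apparent power: |S| = 0.0007423 VA.
Step 10 — Power factor: PF = P/|S| = 0.003016 (leading).

(a) P = 2.239e-06 W  (b) Q = -0.0007423 VAR  (c) S = 0.0007423 VA  (d) PF = 0.003016 (leading)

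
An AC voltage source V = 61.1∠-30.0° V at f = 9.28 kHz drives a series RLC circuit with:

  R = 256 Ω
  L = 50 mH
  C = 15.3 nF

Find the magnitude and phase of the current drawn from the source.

Step 1 — Angular frequency: ω = 2π·f = 2π·9280 = 5.831e+04 rad/s.
Step 2 — Component impedances:
  R: Z = R = 256 Ω
  L: Z = jωL = j·5.831e+04·0.05 = 0 + j2915 Ω
  C: Z = 1/(jωC) = -j/(ω·C) = 0 - j1121 Ω
Step 3 — Series combination: Z_total = R + L + C = 256 + j1794 Ω = 1813∠81.9° Ω.
Step 4 — Source phasor: V = 61.1∠-30.0° V = 52.91 - j30.55 V.
Step 5 — Ohm's law: I = V / Z_total = (52.91 - j30.55) / (256 + j1794) = -0.01256 - j0.03128 A.
Step 6 — Convert to polar: |I| = 0.03371 A, ∠I = -111.9°.

I = 0.03371∠-111.9° A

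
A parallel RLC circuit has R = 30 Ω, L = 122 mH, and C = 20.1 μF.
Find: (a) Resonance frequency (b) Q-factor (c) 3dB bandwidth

Step 1 — Resonance: ω₀ = 1/√(LC) = 1/√(0.122·2.01e-05) = 638.6 rad/s.
Step 2 — f₀ = ω₀/(2π) = 101.6 Hz.
Step 3 — Parallel Q: Q = R/(ω₀L) = 30/(638.6·0.122) = 0.3851.
Step 4 — Bandwidth: Δω = ω₀/Q = 1658 rad/s; BW = Δω/(2π) = 263.9 Hz.

(a) f₀ = 101.6 Hz  (b) Q = 0.3851  (c) BW = 263.9 Hz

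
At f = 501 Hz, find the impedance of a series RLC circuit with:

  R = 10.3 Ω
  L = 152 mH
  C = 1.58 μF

Step 1 — Angular frequency: ω = 2π·f = 2π·501 = 3148 rad/s.
Step 2 — Component impedances:
  R: Z = R = 10.3 Ω
  L: Z = jωL = j·3148·0.152 = 0 + j478.5 Ω
  C: Z = 1/(jωC) = -j/(ω·C) = 0 - j201.1 Ω
Step 3 — Series combination: Z_total = R + L + C = 10.3 + j277.4 Ω = 277.6∠87.9° Ω.

Z = 10.3 + j277.4 Ω = 277.6∠87.9° Ω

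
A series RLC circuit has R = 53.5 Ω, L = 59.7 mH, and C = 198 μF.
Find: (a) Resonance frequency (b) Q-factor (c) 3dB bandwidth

Step 1 — Resonance: ω₀ = 1/√(LC) = 1/√(0.0597·0.000198) = 290.9 rad/s.
Step 2 — f₀ = ω₀/(2π) = 46.29 Hz.
Step 3 — Series Q: Q = ω₀L/R = 290.9·0.0597/53.5 = 0.3246.
Step 4 — Bandwidth: Δω = ω₀/Q = 896.1 rad/s; BW = Δω/(2π) = 142.6 Hz.

(a) f₀ = 46.29 Hz  (b) Q = 0.3246  (c) BW = 142.6 Hz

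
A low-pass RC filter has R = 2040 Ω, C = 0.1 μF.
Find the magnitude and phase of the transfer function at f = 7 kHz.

Step 1 — Angular frequency: ω = 2π·7000 = 4.398e+04 rad/s.
Step 2 — Transfer function: H(jω) = 1/(1 + jωRC).
Step 3 — Denominator: 1 + jωRC = 1 + j·4.398e+04·2040·1e-07 = 1 + j8.972.
Step 4 — H = 0.01227 - j0.1101.
Step 5 — Magnitude: |H| = 0.1108 (-19.1 dB); phase: φ = -83.6°.

|H| = 0.1108 (-19.1 dB), φ = -83.6°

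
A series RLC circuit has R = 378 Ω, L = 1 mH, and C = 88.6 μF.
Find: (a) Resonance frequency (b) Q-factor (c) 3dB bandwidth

Step 1 — Resonance: ω₀ = 1/√(LC) = 1/√(0.001·8.86e-05) = 3360 rad/s.
Step 2 — f₀ = ω₀/(2π) = 534.7 Hz.
Step 3 — Series Q: Q = ω₀L/R = 3360·0.001/378 = 0.008888.
Step 4 — Bandwidth: Δω = ω₀/Q = 3.78e+05 rad/s; BW = Δω/(2π) = 6.016e+04 Hz.

(a) f₀ = 534.7 Hz  (b) Q = 0.008888  (c) BW = 6.016e+04 Hz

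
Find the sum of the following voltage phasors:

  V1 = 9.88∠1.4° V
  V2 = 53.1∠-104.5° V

Step 1 — Convert each phasor to rectangular form:
  V1 = 9.88·(cos(1.4°) + j·sin(1.4°)) = 9.877 + j0.2414 V
  V2 = 53.1·(cos(-104.5°) + j·sin(-104.5°)) = -13.3 - j51.41 V
Step 2 — Sum components: V_total = -3.418 - j51.17 V.
Step 3 — Convert to polar: |V_total| = 51.28 V, ∠V_total = -93.8°.

V_total = 51.28∠-93.8° V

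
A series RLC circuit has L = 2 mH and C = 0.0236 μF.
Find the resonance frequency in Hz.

Step 1 — Resonance condition Im(Z)=0 gives ω₀ = 1/√(LC).
Step 2 — ω₀ = 1/√(0.002·2.36e-08) = 1.456e+05 rad/s.
Step 3 — f₀ = ω₀/(2π) = 2.317e+04 Hz.

f₀ = 2.317e+04 Hz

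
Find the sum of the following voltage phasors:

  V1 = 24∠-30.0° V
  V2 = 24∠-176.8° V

Step 1 — Convert each phasor to rectangular form:
  V1 = 24·(cos(-30.0°) + j·sin(-30.0°)) = 20.78 - j12 V
  V2 = 24·(cos(-176.8°) + j·sin(-176.8°)) = -23.96 - j1.34 V
Step 2 — Sum components: V_total = -3.178 - j13.34 V.
Step 3 — Convert to polar: |V_total| = 13.71 V, ∠V_total = -103.4°.

V_total = 13.71∠-103.4° V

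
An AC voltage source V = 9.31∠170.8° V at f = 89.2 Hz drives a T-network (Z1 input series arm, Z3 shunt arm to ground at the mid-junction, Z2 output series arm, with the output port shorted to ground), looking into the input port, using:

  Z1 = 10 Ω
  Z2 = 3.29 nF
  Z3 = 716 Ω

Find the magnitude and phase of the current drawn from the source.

Step 1 — Angular frequency: ω = 2π·f = 2π·89.2 = 560.5 rad/s.
Step 2 — Component impedances:
  Z1: Z = R = 10 Ω
  Z2: Z = 1/(jωC) = -j/(ω·C) = 0 - j5.423e+05 Ω
  Z3: Z = R = 716 Ω
Step 3 — With the output port shorted to ground, the output series arm Z2 runs from the junction to ground; the shunt arm Z3 also runs from the junction to ground. They appear in parallel: Z3 || Z2 = 716 - j0.9453 Ω.
Step 4 — Series with input arm Z1: Z_in = Z1 + (Z3 || Z2) = 726 - j0.9453 Ω = 726∠-0.1° Ω.
Step 5 — Source phasor: V = 9.31∠170.8° V = -9.19 + j1.488 V.
Step 6 — Ohm's law: I = V / Z_total = (-9.19 + j1.488) / (726 - j0.9453) = -0.01266 + j0.002034 A.
Step 7 — Convert to polar: |I| = 0.01282 A, ∠I = 170.9°.

I = 0.01282∠170.9° A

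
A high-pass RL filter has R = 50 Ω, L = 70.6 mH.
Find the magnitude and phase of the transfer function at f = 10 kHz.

Step 1 — Angular frequency: ω = 2π·1e+04 = 6.283e+04 rad/s.
Step 2 — Transfer function: H(jω) = jωL/(R + jωL).
Step 3 — Numerator jωL = j·4436; denominator R + jωL = 50 + j4436.
Step 4 — H = 0.9999 + j0.01127.
Step 5 — Magnitude: |H| = 0.9999 (-0.0 dB); phase: φ = 0.6°.

|H| = 0.9999 (-0.0 dB), φ = 0.6°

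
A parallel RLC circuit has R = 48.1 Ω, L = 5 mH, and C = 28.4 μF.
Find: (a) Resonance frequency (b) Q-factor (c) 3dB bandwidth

Step 1 — Resonance: ω₀ = 1/√(LC) = 1/√(0.005·2.84e-05) = 2654 rad/s.
Step 2 — f₀ = ω₀/(2π) = 422.4 Hz.
Step 3 — Parallel Q: Q = R/(ω₀L) = 48.1/(2654·0.005) = 3.625.
Step 4 — Bandwidth: Δω = ω₀/Q = 732 rad/s; BW = Δω/(2π) = 116.5 Hz.

(a) f₀ = 422.4 Hz  (b) Q = 3.625  (c) BW = 116.5 Hz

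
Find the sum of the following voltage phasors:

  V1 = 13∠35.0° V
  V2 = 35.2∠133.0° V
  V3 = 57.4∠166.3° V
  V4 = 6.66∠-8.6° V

Step 1 — Convert each phasor to rectangular form:
  V1 = 13·(cos(35.0°) + j·sin(35.0°)) = 10.65 + j7.456 V
  V2 = 35.2·(cos(133.0°) + j·sin(133.0°)) = -24.01 + j25.74 V
  V3 = 57.4·(cos(166.3°) + j·sin(166.3°)) = -55.77 + j13.59 V
  V4 = 6.66·(cos(-8.6°) + j·sin(-8.6°)) = 6.585 - j0.9959 V
Step 2 — Sum components: V_total = -62.54 + j45.8 V.
Step 3 — Convert to polar: |V_total| = 77.52 V, ∠V_total = 143.8°.

V_total = 77.52∠143.8° V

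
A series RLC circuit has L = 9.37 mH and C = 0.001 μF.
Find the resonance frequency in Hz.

Step 1 — Resonance condition Im(Z)=0 gives ω₀ = 1/√(LC).
Step 2 — ω₀ = 1/√(0.00937·1e-09) = 3.267e+05 rad/s.
Step 3 — f₀ = ω₀/(2π) = 5.199e+04 Hz.

f₀ = 5.199e+04 Hz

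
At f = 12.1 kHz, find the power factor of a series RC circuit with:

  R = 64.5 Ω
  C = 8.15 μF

Step 1 — Angular frequency: ω = 2π·f = 2π·1.21e+04 = 7.603e+04 rad/s.
Step 2 — Component impedances:
  R: Z = R = 64.5 Ω
  C: Z = 1/(jωC) = -j/(ω·C) = 0 - j1.614 Ω
Step 3 — Series combination: Z_total = R + C = 64.5 - j1.614 Ω = 64.52∠-1.4° Ω.
Step 4 — Power factor: PF = cos(φ) = Re(Z)/|Z| = 64.5/64.52 = 0.9997.
Step 5 — Type: Im(Z) = -1.614 ⇒ leading (phase φ = -1.4°).

PF = 0.9997 (leading, φ = -1.4°)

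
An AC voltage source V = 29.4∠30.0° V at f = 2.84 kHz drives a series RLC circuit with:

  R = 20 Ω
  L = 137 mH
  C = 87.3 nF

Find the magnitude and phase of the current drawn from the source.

Step 1 — Angular frequency: ω = 2π·f = 2π·2840 = 1.784e+04 rad/s.
Step 2 — Component impedances:
  R: Z = R = 20 Ω
  L: Z = jωL = j·1.784e+04·0.137 = 0 + j2445 Ω
  C: Z = 1/(jωC) = -j/(ω·C) = 0 - j641.9 Ω
Step 3 — Series combination: Z_total = R + L + C = 20 + j1803 Ω = 1803∠89.4° Ω.
Step 4 — Source phasor: V = 29.4∠30.0° V = 25.46 + j14.7 V.
Step 5 — Ohm's law: I = V / Z_total = (25.46 + j14.7) / (20 + j1803) = 0.00831 - j0.01403 A.
Step 6 — Convert to polar: |I| = 0.01631 A, ∠I = -59.4°.

I = 0.01631∠-59.4° A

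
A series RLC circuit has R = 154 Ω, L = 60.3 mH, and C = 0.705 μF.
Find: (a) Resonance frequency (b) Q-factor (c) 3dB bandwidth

Step 1 — Resonance: ω₀ = 1/√(LC) = 1/√(0.0603·7.05e-07) = 4850 rad/s.
Step 2 — f₀ = ω₀/(2π) = 771.9 Hz.
Step 3 — Series Q: Q = ω₀L/R = 4850·0.0603/154 = 1.899.
Step 4 — Bandwidth: Δω = ω₀/Q = 2554 rad/s; BW = Δω/(2π) = 406.5 Hz.

(a) f₀ = 771.9 Hz  (b) Q = 1.899  (c) BW = 406.5 Hz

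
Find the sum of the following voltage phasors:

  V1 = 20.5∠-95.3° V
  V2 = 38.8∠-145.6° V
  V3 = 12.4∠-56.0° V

Step 1 — Convert each phasor to rectangular form:
  V1 = 20.5·(cos(-95.3°) + j·sin(-95.3°)) = -1.894 - j20.41 V
  V2 = 38.8·(cos(-145.6°) + j·sin(-145.6°)) = -32.01 - j21.92 V
  V3 = 12.4·(cos(-56.0°) + j·sin(-56.0°)) = 6.934 - j10.28 V
Step 2 — Sum components: V_total = -26.97 - j52.61 V.
Step 3 — Convert to polar: |V_total| = 59.12 V, ∠V_total = -117.1°.

V_total = 59.12∠-117.1° V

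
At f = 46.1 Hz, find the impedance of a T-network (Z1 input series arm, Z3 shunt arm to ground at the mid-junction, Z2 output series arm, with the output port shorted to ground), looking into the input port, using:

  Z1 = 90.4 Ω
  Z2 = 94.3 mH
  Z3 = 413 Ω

Step 1 — Angular frequency: ω = 2π·f = 2π·46.1 = 289.7 rad/s.
Step 2 — Component impedances:
  Z1: Z = R = 90.4 Ω
  Z2: Z = jωL = j·289.7·0.0943 = 0 + j27.31 Ω
  Z3: Z = R = 413 Ω
Step 3 — With the output port shorted to ground, the output series arm Z2 runs from the junction to ground; the shunt arm Z3 also runs from the junction to ground. They appear in parallel: Z3 || Z2 = 1.799 + j27.2 Ω.
Step 4 — Series with input arm Z1: Z_in = Z1 + (Z3 || Z2) = 92.2 + j27.2 Ω = 96.13∠16.4° Ω.

Z = 92.2 + j27.2 Ω = 96.13∠16.4° Ω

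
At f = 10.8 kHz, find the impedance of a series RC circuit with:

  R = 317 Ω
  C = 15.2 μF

Step 1 — Angular frequency: ω = 2π·f = 2π·1.08e+04 = 6.786e+04 rad/s.
Step 2 — Component impedances:
  R: Z = R = 317 Ω
  C: Z = 1/(jωC) = -j/(ω·C) = 0 - j0.9695 Ω
Step 3 — Series combination: Z_total = R + C = 317 - j0.9695 Ω = 317∠-0.2° Ω.

Z = 317 - j0.9695 Ω = 317∠-0.2° Ω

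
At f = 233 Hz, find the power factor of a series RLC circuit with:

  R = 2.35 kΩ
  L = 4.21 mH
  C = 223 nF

Step 1 — Angular frequency: ω = 2π·f = 2π·233 = 1464 rad/s.
Step 2 — Component impedances:
  R: Z = R = 2350 Ω
  L: Z = jωL = j·1464·0.00421 = 0 + j6.163 Ω
  C: Z = 1/(jωC) = -j/(ω·C) = 0 - j3063 Ω
Step 3 — Series combination: Z_total = R + L + C = 2350 - j3057 Ω = 3856∠-52.4° Ω.
Step 4 — Power factor: PF = cos(φ) = Re(Z)/|Z| = 2350/3855.8 = 0.6095.
Step 5 — Type: Im(Z) = -3057 ⇒ leading (phase φ = -52.4°).

PF = 0.6095 (leading, φ = -52.4°)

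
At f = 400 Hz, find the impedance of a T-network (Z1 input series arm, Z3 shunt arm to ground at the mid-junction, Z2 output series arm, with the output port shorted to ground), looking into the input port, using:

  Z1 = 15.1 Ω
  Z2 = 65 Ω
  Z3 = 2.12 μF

Step 1 — Angular frequency: ω = 2π·f = 2π·400 = 2513 rad/s.
Step 2 — Component impedances:
  Z1: Z = R = 15.1 Ω
  Z2: Z = R = 65 Ω
  Z3: Z = 1/(jωC) = -j/(ω·C) = 0 - j187.7 Ω
Step 3 — With the output port shorted to ground, the output series arm Z2 runs from the junction to ground; the shunt arm Z3 also runs from the junction to ground. They appear in parallel: Z3 || Z2 = 58.04 - j20.1 Ω.
Step 4 — Series with input arm Z1: Z_in = Z1 + (Z3 || Z2) = 73.14 - j20.1 Ω = 75.85∠-15.4° Ω.

Z = 73.14 - j20.1 Ω = 75.85∠-15.4° Ω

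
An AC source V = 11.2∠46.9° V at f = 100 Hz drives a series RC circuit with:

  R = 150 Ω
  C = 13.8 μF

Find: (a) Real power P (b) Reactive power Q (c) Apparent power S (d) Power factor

Step 1 — Angular frequency: ω = 2π·f = 2π·100 = 628.3 rad/s.
Step 2 — Component impedances:
  R: Z = R = 150 Ω
  C: Z = 1/(jωC) = -j/(ω·C) = 0 - j115.3 Ω
Step 3 — Series combination: Z_total = R + C = 150 - j115.3 Ω = 189.2∠-37.6° Ω.
Step 4 — Source phasor: V = 11.2∠46.9° V = 7.653 + j8.178 V.
Step 5 — Current: I = V / Z = 0.005719 + j0.05892 A = 0.05919∠84.5° A.
Step 6 — Complex power: S = V·I* = 0.5256 - j0.4041 VA.
Step 7 — Real power: P = Re(S) = 0.5256 W.
Step 8 — Reactive power: Q = Im(S) = -0.4041 VAR.
Step 9 — Apparent power: |S| = 0.663 VA.
Step 10 — Power factor: PF = P/|S| = 0.7928 (leading).

(a) P = 0.5256 W  (b) Q = -0.4041 VAR  (c) S = 0.663 VA  (d) PF = 0.7928 (leading)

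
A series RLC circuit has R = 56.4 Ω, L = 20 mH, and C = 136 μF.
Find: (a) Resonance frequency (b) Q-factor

Step 1 — Resonance condition Im(Z)=0 gives ω₀ = 1/√(LC).
Step 2 — ω₀ = 1/√(0.02·0.000136) = 606.3 rad/s.
Step 3 — f₀ = ω₀/(2π) = 96.5 Hz.
Step 4 — Series Q: Q = ω₀L/R = 606.3·0.02/56.4 = 0.215.

(a) f₀ = 96.5 Hz  (b) Q = 0.215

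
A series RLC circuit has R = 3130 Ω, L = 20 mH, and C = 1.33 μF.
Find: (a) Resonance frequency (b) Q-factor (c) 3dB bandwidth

Step 1 — Resonance: ω₀ = 1/√(LC) = 1/√(0.02·1.33e-06) = 6131 rad/s.
Step 2 — f₀ = ω₀/(2π) = 975.8 Hz.
Step 3 — Series Q: Q = ω₀L/R = 6131·0.02/3130 = 0.03918.
Step 4 — Bandwidth: Δω = ω₀/Q = 1.565e+05 rad/s; BW = Δω/(2π) = 2.491e+04 Hz.

(a) f₀ = 975.8 Hz  (b) Q = 0.03918  (c) BW = 2.491e+04 Hz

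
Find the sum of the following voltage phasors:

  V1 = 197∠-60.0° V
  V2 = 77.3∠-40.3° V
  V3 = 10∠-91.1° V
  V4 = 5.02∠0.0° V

Step 1 — Convert each phasor to rectangular form:
  V1 = 197·(cos(-60.0°) + j·sin(-60.0°)) = 98.5 - j170.6 V
  V2 = 77.3·(cos(-40.3°) + j·sin(-40.3°)) = 58.95 - j50 V
  V3 = 10·(cos(-91.1°) + j·sin(-91.1°)) = -0.192 - j9.998 V
  V4 = 5.02·(cos(0.0°) + j·sin(0.0°)) = 5.02 V
Step 2 — Sum components: V_total = 162.3 - j230.6 V.
Step 3 — Convert to polar: |V_total| = 282 V, ∠V_total = -54.9°.

V_total = 282∠-54.9° V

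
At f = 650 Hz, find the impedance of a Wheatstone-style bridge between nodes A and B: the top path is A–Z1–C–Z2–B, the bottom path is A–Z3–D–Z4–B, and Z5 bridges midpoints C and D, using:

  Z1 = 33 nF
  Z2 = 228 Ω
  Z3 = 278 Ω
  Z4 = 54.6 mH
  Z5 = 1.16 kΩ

Step 1 — Angular frequency: ω = 2π·f = 2π·650 = 4084 rad/s.
Step 2 — Component impedances:
  Z1: Z = 1/(jωC) = -j/(ω·C) = 0 - j7420 Ω
  Z2: Z = R = 228 Ω
  Z3: Z = R = 278 Ω
  Z4: Z = jωL = j·4084·0.0546 = 0 + j223 Ω
  Z5: Z = R = 1160 Ω
Step 3 — Bridge requires nodal analysis (the Z5 bridge couples midpoints C and D, so the two paths cannot be reduced to a simple series/parallel combination). Setting node B to ground and injecting 1 A at node A, the 3-node admittance system at A, C, D solves to V_A = Z_AB = 327.6 + j207.9 Ω = 388.1∠32.4° Ω.

Z = 327.6 + j207.9 Ω = 388.1∠32.4° Ω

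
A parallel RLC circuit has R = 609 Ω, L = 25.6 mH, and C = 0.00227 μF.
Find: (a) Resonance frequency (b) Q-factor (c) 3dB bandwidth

Step 1 — Resonance: ω₀ = 1/√(LC) = 1/√(0.0256·2.27e-09) = 1.312e+05 rad/s.
Step 2 — f₀ = ω₀/(2π) = 2.088e+04 Hz.
Step 3 — Parallel Q: Q = R/(ω₀L) = 609/(1.312e+05·0.0256) = 0.1813.
Step 4 — Bandwidth: Δω = ω₀/Q = 7.234e+05 rad/s; BW = Δω/(2π) = 1.151e+05 Hz.

(a) f₀ = 2.088e+04 Hz  (b) Q = 0.1813  (c) BW = 1.151e+05 Hz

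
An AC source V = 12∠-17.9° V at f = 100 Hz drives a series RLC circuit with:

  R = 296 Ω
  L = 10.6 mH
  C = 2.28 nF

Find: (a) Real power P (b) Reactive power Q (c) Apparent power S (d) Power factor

Step 1 — Angular frequency: ω = 2π·f = 2π·100 = 628.3 rad/s.
Step 2 — Component impedances:
  R: Z = R = 296 Ω
  L: Z = jωL = j·628.3·0.0106 = 0 + j6.66 Ω
  C: Z = 1/(jωC) = -j/(ω·C) = 0 - j6.98e+05 Ω
Step 3 — Series combination: Z_total = R + L + C = 296 - j6.98e+05 Ω = 6.98e+05∠-90.0° Ω.
Step 4 — Source phasor: V = 12∠-17.9° V = 11.42 - j3.688 V.
Step 5 — Current: I = V / Z = 5.291e-06 + j1.636e-05 A = 1.719e-05∠72.1° A.
Step 6 — Complex power: S = V·I* = 8.748e-08 - j0.0002063 VA.
Step 7 — Real power: P = Re(S) = 8.748e-08 W.
Step 8 — Reactive power: Q = Im(S) = -0.0002063 VAR.
Step 9 — Apparent power: |S| = 0.0002063 VA.
Step 10 — Power factor: PF = P/|S| = 0.000424 (leading).

(a) P = 8.748e-08 W  (b) Q = -0.0002063 VAR  (c) S = 0.0002063 VA  (d) PF = 0.000424 (leading)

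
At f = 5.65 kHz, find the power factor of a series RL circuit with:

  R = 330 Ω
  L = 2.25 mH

Step 1 — Angular frequency: ω = 2π·f = 2π·5650 = 3.55e+04 rad/s.
Step 2 — Component impedances:
  R: Z = R = 330 Ω
  L: Z = jωL = j·3.55e+04·0.00225 = 0 + j79.87 Ω
Step 3 — Series combination: Z_total = R + L = 330 + j79.87 Ω = 339.5∠13.6° Ω.
Step 4 — Power factor: PF = cos(φ) = Re(Z)/|Z| = 330/339.53 = 0.9719.
Step 5 — Type: Im(Z) = 79.87 ⇒ lagging (phase φ = 13.6°).

PF = 0.9719 (lagging, φ = 13.6°)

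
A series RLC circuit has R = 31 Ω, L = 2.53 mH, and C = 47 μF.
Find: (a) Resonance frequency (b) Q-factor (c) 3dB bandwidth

Step 1 — Resonance condition Im(Z)=0 gives ω₀ = 1/√(LC).
Step 2 — ω₀ = 1/√(0.00253·4.7e-05) = 2900 rad/s.
Step 3 — f₀ = ω₀/(2π) = 461.5 Hz.
Step 4 — Series Q: Q = ω₀L/R = 2900·0.00253/31 = 0.2367.
Step 5 — 3dB bandwidth: Δω = ω₀/Q = 1.225e+04 rad/s; BW = Δω/(2π) = 1950 Hz.

(a) f₀ = 461.5 Hz  (b) Q = 0.2367  (c) BW = 1950 Hz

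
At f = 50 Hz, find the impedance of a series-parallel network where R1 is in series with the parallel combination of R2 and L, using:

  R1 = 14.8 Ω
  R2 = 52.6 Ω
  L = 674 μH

Step 1 — Angular frequency: ω = 2π·f = 2π·50 = 314.2 rad/s.
Step 2 — Component impedances:
  R1: Z = R = 14.8 Ω
  R2: Z = R = 52.6 Ω
  L: Z = jωL = j·314.2·0.000674 = 0 + j0.2117 Ω
Step 3 — Parallel branch: R2 || L = 1/(1/R2 + 1/L) = 0.0008524 + j0.2117 Ω.
Step 4 — Series with R1: Z_total = R1 + (R2 || L) = 14.8 + j0.2117 Ω = 14.8∠0.8° Ω.

Z = 14.8 + j0.2117 Ω = 14.8∠0.8° Ω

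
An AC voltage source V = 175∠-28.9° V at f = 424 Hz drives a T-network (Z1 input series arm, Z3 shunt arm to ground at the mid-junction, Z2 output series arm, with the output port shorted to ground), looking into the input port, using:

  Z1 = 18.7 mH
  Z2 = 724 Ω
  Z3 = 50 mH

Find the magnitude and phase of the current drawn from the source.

Step 1 — Angular frequency: ω = 2π·f = 2π·424 = 2664 rad/s.
Step 2 — Component impedances:
  Z1: Z = jωL = j·2664·0.0187 = 0 + j49.82 Ω
  Z2: Z = R = 724 Ω
  Z3: Z = jωL = j·2664·0.05 = 0 + j133.2 Ω
Step 3 — With the output port shorted to ground, the output series arm Z2 runs from the junction to ground; the shunt arm Z3 also runs from the junction to ground. They appear in parallel: Z3 || Z2 = 23.7 + j128.8 Ω.
Step 4 — Series with input arm Z1: Z_in = Z1 + (Z3 || Z2) = 23.7 + j178.7 Ω = 180.2∠82.4° Ω.
Step 5 — Source phasor: V = 175∠-28.9° V = 153.2 - j84.57 V.
Step 6 — Ohm's law: I = V / Z_total = (153.2 - j84.57) / (23.7 + j178.7) = -0.3534 - j0.9044 A.
Step 7 — Convert to polar: |I| = 0.971 A, ∠I = -111.3°.

I = 0.971∠-111.3° A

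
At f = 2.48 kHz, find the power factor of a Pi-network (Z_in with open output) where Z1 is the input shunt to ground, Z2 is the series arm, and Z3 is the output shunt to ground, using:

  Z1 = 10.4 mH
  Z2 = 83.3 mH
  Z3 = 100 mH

Step 1 — Angular frequency: ω = 2π·f = 2π·2480 = 1.558e+04 rad/s.
Step 2 — Component impedances:
  Z1: Z = jωL = j·1.558e+04·0.0104 = 0 + j162.1 Ω
  Z2: Z = jωL = j·1.558e+04·0.0833 = 0 + j1298 Ω
  Z3: Z = jωL = j·1.558e+04·0.1 = 0 + j1558 Ω
Step 3 — With open output, the series arm Z2 and the output shunt Z3 appear in series to ground: Z2 + Z3 = 0 + j2856 Ω.
Step 4 — Parallel with input shunt Z1: Z_in = Z1 || (Z2 + Z3) = 0 + j153.4 Ω = 153.4∠90.0° Ω.
Step 5 — Power factor: PF = cos(φ) = Re(Z)/|Z| = -0/153.4 = -0.
Step 6 — Type: Im(Z) = 153.4 ⇒ lagging (phase φ = 90.0°).

PF = -0 (lagging, φ = 90.0°)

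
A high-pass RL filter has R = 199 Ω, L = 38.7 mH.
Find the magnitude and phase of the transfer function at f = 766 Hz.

Step 1 — Angular frequency: ω = 2π·766 = 4813 rad/s.
Step 2 — Transfer function: H(jω) = jωL/(R + jωL).
Step 3 — Numerator jωL = j·186.3; denominator R + jωL = 199 + j186.3.
Step 4 — H = 0.467 + j0.4989.
Step 5 — Magnitude: |H| = 0.6834 (-3.3 dB); phase: φ = 46.9°.

|H| = 0.6834 (-3.3 dB), φ = 46.9°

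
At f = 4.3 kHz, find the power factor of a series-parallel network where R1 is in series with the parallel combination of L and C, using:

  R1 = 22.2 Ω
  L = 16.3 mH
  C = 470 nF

Step 1 — Angular frequency: ω = 2π·f = 2π·4300 = 2.702e+04 rad/s.
Step 2 — Component impedances:
  R1: Z = R = 22.2 Ω
  L: Z = jωL = j·2.702e+04·0.0163 = 0 + j440.4 Ω
  C: Z = 1/(jωC) = -j/(ω·C) = 0 - j78.75 Ω
Step 3 — Parallel branch: L || C = 1/(1/L + 1/C) = 0 - j95.9 Ω.
Step 4 — Series with R1: Z_total = R1 + (L || C) = 22.2 - j95.9 Ω = 98.44∠-77.0° Ω.
Step 5 — Power factor: PF = cos(φ) = Re(Z)/|Z| = 22.2/98.44 = 0.2255.
Step 6 — Type: Im(Z) = -95.9 ⇒ leading (phase φ = -77.0°).

PF = 0.2255 (leading, φ = -77.0°)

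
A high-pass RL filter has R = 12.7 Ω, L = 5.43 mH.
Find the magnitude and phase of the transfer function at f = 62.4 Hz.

Step 1 — Angular frequency: ω = 2π·62.4 = 392.1 rad/s.
Step 2 — Transfer function: H(jω) = jωL/(R + jωL).
Step 3 — Numerator jωL = j·2.129; denominator R + jωL = 12.7 + j2.129.
Step 4 — H = 0.02733 + j0.1631.
Step 5 — Magnitude: |H| = 0.1653 (-15.6 dB); phase: φ = 80.5°.

|H| = 0.1653 (-15.6 dB), φ = 80.5°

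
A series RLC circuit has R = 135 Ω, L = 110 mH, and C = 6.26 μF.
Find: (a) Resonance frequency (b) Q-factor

Step 1 — Resonance condition Im(Z)=0 gives ω₀ = 1/√(LC).
Step 2 — ω₀ = 1/√(0.11·6.26e-06) = 1205 rad/s.
Step 3 — f₀ = ω₀/(2π) = 191.8 Hz.
Step 4 — Series Q: Q = ω₀L/R = 1205·0.11/135 = 0.9819.

(a) f₀ = 191.8 Hz  (b) Q = 0.9819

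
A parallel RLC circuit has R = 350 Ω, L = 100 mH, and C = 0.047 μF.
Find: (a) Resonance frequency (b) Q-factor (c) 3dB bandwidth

Step 1 — Resonance: ω₀ = 1/√(LC) = 1/√(0.1·4.7e-08) = 1.459e+04 rad/s.
Step 2 — f₀ = ω₀/(2π) = 2322 Hz.
Step 3 — Parallel Q: Q = R/(ω₀L) = 350/(1.459e+04·0.1) = 0.2399.
Step 4 — Bandwidth: Δω = ω₀/Q = 6.079e+04 rad/s; BW = Δω/(2π) = 9675 Hz.

(a) f₀ = 2322 Hz  (b) Q = 0.2399  (c) BW = 9675 Hz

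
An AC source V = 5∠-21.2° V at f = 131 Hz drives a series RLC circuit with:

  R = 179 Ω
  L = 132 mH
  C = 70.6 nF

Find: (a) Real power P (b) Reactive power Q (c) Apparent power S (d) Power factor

Step 1 — Angular frequency: ω = 2π·f = 2π·131 = 823.1 rad/s.
Step 2 — Component impedances:
  R: Z = R = 179 Ω
  L: Z = jωL = j·823.1·0.132 = 0 + j108.6 Ω
  C: Z = 1/(jωC) = -j/(ω·C) = 0 - j1.721e+04 Ω
Step 3 — Series combination: Z_total = R + L + C = 179 - j1.71e+04 Ω = 1.71e+04∠-89.4° Ω.
Step 4 — Source phasor: V = 5∠-21.2° V = 4.662 - j1.808 V.
Step 5 — Current: I = V / Z = 0.0001086 + j0.0002715 A = 0.0002924∠68.2° A.
Step 6 — Complex power: S = V·I* = 1.53e-05 - j0.001462 VA.
Step 7 — Real power: P = Re(S) = 1.53e-05 W.
Step 8 — Reactive power: Q = Im(S) = -0.001462 VAR.
Step 9 — Apparent power: |S| = 0.001462 VA.
Step 10 — Power factor: PF = P/|S| = 0.01047 (leading).

(a) P = 1.53e-05 W  (b) Q = -0.001462 VAR  (c) S = 0.001462 VA  (d) PF = 0.01047 (leading)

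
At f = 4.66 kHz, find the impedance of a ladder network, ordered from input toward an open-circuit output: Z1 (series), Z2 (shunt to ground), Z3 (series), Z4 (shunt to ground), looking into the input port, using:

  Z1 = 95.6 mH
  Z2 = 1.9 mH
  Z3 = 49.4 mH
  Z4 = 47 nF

Step 1 — Angular frequency: ω = 2π·f = 2π·4660 = 2.928e+04 rad/s.
Step 2 — Component impedances:
  Z1: Z = jωL = j·2.928e+04·0.0956 = 0 + j2799 Ω
  Z2: Z = jωL = j·2.928e+04·0.0019 = 0 + j55.63 Ω
  Z3: Z = jωL = j·2.928e+04·0.0494 = 0 + j1446 Ω
  Z4: Z = 1/(jωC) = -j/(ω·C) = 0 - j726.7 Ω
Step 3 — Ladder network (open output): work backward from the far end, alternating series and parallel combinations. Z_in = 0 + j2851 Ω = 2851∠90.0° Ω.

Z = 0 + j2851 Ω = 2851∠90.0° Ω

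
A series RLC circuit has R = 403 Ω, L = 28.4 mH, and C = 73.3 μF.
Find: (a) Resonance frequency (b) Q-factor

Step 1 — Resonance condition Im(Z)=0 gives ω₀ = 1/√(LC).
Step 2 — ω₀ = 1/√(0.0284·7.33e-05) = 693.1 rad/s.
Step 3 — f₀ = ω₀/(2π) = 110.3 Hz.
Step 4 — Series Q: Q = ω₀L/R = 693.1·0.0284/403 = 0.04884.

(a) f₀ = 110.3 Hz  (b) Q = 0.04884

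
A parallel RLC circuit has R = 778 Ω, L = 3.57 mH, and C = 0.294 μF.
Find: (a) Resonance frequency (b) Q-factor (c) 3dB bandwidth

Step 1 — Resonance: ω₀ = 1/√(LC) = 1/√(0.00357·2.94e-07) = 3.087e+04 rad/s.
Step 2 — f₀ = ω₀/(2π) = 4913 Hz.
Step 3 — Parallel Q: Q = R/(ω₀L) = 778/(3.087e+04·0.00357) = 7.06.
Step 4 — Bandwidth: Δω = ω₀/Q = 4372 rad/s; BW = Δω/(2π) = 695.8 Hz.

(a) f₀ = 4913 Hz  (b) Q = 7.06  (c) BW = 695.8 Hz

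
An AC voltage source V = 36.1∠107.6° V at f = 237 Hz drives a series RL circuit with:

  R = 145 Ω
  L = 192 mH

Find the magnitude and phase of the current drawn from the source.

Step 1 — Angular frequency: ω = 2π·f = 2π·237 = 1489 rad/s.
Step 2 — Component impedances:
  R: Z = R = 145 Ω
  L: Z = jωL = j·1489·0.192 = 0 + j285.9 Ω
Step 3 — Series combination: Z_total = R + L = 145 + j285.9 Ω = 320.6∠63.1° Ω.
Step 4 — Source phasor: V = 36.1∠107.6° V = -10.92 + j34.41 V.
Step 5 — Ohm's law: I = V / Z_total = (-10.92 + j34.41) / (145 + j285.9) = 0.08033 + j0.07892 A.
Step 6 — Convert to polar: |I| = 0.1126 A, ∠I = 44.5°.

I = 0.1126∠44.5° A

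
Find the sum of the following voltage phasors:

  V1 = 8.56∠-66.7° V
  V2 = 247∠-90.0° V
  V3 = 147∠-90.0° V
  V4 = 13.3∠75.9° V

Step 1 — Convert each phasor to rectangular form:
  V1 = 8.56·(cos(-66.7°) + j·sin(-66.7°)) = 3.386 - j7.862 V
  V2 = 247·(cos(-90.0°) + j·sin(-90.0°)) = 0 - j247 V
  V3 = 147·(cos(-90.0°) + j·sin(-90.0°)) = 0 - j147 V
  V4 = 13.3·(cos(75.9°) + j·sin(75.9°)) = 3.24 + j12.9 V
Step 2 — Sum components: V_total = 6.626 - j389 V.
Step 3 — Convert to polar: |V_total| = 389 V, ∠V_total = -89.0°.

V_total = 389∠-89.0° V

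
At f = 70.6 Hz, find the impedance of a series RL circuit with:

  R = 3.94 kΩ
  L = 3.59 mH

Step 1 — Angular frequency: ω = 2π·f = 2π·70.6 = 443.6 rad/s.
Step 2 — Component impedances:
  R: Z = R = 3940 Ω
  L: Z = jωL = j·443.6·0.00359 = 0 + j1.592 Ω
Step 3 — Series combination: Z_total = R + L = 3940 + j1.592 Ω = 3940∠0.0° Ω.

Z = 3940 + j1.592 Ω = 3940∠0.0° Ω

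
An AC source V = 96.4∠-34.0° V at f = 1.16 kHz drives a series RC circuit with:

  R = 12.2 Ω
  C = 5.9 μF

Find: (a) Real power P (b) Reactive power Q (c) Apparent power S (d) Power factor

Step 1 — Angular frequency: ω = 2π·f = 2π·1160 = 7288 rad/s.
Step 2 — Component impedances:
  R: Z = R = 12.2 Ω
  C: Z = 1/(jωC) = -j/(ω·C) = 0 - j23.25 Ω
Step 3 — Series combination: Z_total = R + C = 12.2 - j23.25 Ω = 26.26∠-62.3° Ω.
Step 4 — Source phasor: V = 96.4∠-34.0° V = 79.92 - j53.91 V.
Step 5 — Current: I = V / Z = 3.232 + j1.741 A = 3.671∠28.3° A.
Step 6 — Complex power: S = V·I* = 164.4 - j313.4 VA.
Step 7 — Real power: P = Re(S) = 164.4 W.
Step 8 — Reactive power: Q = Im(S) = -313.4 VAR.
Step 9 — Apparent power: |S| = 353.9 VA.
Step 10 — Power factor: PF = P/|S| = 0.4646 (leading).

(a) P = 164.4 W  (b) Q = -313.4 VAR  (c) S = 353.9 VA  (d) PF = 0.4646 (leading)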